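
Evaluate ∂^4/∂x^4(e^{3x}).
81 e^{3 x}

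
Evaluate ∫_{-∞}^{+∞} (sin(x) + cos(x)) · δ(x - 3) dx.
\cos{\left(3 \right)} + \sin{\left(3 \right)}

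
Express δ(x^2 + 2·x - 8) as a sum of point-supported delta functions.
\frac{\delta(x - 2) + \delta(x + 4)}{6}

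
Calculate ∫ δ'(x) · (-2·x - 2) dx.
2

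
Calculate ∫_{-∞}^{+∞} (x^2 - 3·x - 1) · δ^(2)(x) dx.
2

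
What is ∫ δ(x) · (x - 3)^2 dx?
9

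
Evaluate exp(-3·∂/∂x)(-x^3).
- x^{3} + 9 x^{2} - 27 x + 27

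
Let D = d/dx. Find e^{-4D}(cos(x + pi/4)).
\cos{\left(x - 4 + \frac{\pi}{4} \right)}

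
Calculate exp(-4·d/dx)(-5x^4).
- 5 x^{4} + 80 x^{3} - 480 x^{2} + 1280 x - 1280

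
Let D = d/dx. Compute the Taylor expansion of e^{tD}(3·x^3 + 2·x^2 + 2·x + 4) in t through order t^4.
3 t^{3} + t^{2} \left(9 x + 2\right) + t \left(9 x^{2} + 4 x + 2\right) + 3 x^{3} + 2 x^{2} + 2 x + 4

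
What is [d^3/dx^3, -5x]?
-15\frac{d^{2}}{dx^{2}}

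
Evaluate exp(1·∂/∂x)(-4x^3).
- 4 x^{3} - 12 x^{2} - 12 x - 4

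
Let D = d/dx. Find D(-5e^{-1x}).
5 e^{- x}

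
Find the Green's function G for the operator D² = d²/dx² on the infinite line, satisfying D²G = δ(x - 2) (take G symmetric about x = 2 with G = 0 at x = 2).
\frac{|x - 2|}{2}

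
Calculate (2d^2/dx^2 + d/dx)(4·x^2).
8 x + 16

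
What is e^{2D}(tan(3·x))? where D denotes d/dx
\tan{\left(3 x + 6 \right)}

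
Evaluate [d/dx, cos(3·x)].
- 3 \sin{\left(3 x \right)}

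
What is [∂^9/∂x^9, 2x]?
18\frac{d^{8}}{dx^{8}}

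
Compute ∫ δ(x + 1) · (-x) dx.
1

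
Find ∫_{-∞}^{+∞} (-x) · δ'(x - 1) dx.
1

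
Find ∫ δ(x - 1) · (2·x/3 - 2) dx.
- \frac{4}{3}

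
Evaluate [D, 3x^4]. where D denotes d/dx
12 x^{3}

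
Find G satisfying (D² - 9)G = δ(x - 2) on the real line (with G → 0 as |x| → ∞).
-\frac{e^{-3|x - 2|}}{6}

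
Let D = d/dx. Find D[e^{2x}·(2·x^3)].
x^{2} \left(4 x + 6\right) e^{2 x}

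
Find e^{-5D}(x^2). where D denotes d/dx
x^{2} - 10 x + 25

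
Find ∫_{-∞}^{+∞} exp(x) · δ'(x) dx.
-1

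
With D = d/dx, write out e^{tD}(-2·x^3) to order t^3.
- 2 t^{3} - 6 t^{2} x - 6 t x^{2} - 2 x^{3}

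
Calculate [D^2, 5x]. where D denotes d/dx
10D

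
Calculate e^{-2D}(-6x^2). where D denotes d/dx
- 6 x^{2} + 24 x - 24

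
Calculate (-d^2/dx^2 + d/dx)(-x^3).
3 x \left(2 - x\right)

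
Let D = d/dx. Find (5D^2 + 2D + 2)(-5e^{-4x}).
- 370 e^{- 4 x}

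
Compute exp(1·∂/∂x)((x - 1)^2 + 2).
x^{2} + 2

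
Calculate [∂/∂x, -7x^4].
- 28 x^{3}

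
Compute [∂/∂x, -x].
-1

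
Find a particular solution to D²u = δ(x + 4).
\frac{|x + 4|}{2}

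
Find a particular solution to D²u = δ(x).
\frac{|x|}{2}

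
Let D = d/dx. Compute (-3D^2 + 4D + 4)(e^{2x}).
0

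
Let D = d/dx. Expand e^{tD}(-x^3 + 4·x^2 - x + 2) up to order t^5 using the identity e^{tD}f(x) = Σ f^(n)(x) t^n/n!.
- t^{3} - t^{2} \left(3 x - 4\right) - t \left(3 x^{2} - 8 x + 1\right) - x^{3} + 4 x^{2} - x + 2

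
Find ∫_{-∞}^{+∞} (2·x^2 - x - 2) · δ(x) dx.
-2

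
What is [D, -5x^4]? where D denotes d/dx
- 20 x^{3}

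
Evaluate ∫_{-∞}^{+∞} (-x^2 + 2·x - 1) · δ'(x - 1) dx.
0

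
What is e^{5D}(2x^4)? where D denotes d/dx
2 x^{4} + 40 x^{3} + 300 x^{2} + 1000 x + 1250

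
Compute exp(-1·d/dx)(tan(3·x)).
\tan{\left(3 x - 3 \right)}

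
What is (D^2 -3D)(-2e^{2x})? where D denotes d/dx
4 e^{2 x}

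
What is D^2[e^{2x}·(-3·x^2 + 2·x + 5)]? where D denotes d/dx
\left(- 12 x^{2} - 16 x + 22\right) e^{2 x}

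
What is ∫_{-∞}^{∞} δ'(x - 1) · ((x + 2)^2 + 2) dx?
-6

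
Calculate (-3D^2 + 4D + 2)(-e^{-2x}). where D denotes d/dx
18 e^{- 2 x}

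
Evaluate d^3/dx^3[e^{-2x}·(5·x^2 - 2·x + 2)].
4 \left(- 10 x^{2} + 34 x - 25\right) e^{- 2 x}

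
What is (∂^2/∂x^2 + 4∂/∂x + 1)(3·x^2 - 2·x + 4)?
3 x^{2} + 22 x + 2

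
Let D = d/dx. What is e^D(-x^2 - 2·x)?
- x^{2} - 4 x - 3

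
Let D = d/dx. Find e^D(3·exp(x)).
3 e^{x + 1}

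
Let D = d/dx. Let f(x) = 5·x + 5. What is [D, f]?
5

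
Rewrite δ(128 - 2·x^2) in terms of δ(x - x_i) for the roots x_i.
\frac{\delta(x - 8) + \delta(x + 8)}{32}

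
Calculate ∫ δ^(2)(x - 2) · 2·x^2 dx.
4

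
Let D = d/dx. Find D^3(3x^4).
72 x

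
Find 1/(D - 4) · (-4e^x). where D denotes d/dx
\frac{4 e^{x}}{3}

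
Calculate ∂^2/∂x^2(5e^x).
5 e^{x}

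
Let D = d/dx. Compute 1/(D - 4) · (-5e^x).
\frac{5 e^{x}}{3}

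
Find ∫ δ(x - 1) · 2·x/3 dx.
\frac{2}{3}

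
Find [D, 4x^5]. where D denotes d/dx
20 x^{4}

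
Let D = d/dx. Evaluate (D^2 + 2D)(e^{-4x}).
8 e^{- 4 x}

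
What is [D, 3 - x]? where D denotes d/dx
-1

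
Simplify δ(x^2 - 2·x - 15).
\frac{\delta(x + 3) + \delta(x - 5)}{8}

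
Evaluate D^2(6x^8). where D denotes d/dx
336 x^{6}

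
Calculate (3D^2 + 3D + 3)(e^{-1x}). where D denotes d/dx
3 e^{- x}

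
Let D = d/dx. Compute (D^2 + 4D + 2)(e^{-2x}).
- 2 e^{- 2 x}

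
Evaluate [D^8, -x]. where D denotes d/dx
-8D^{7}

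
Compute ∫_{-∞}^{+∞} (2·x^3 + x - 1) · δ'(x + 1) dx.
-7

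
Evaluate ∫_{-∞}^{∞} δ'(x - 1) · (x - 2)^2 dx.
2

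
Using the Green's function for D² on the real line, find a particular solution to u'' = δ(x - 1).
\frac{|x - 1|}{2}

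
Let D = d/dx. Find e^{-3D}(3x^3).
3 x^{3} - 27 x^{2} + 81 x - 81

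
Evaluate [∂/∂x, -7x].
-7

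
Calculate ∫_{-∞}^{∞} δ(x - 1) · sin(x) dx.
\sin{\left(1 \right)}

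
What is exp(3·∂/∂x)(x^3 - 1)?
x^{3} + 9 x^{2} + 27 x + 26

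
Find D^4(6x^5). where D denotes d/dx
720 x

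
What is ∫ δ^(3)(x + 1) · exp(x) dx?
- \frac{1}{e}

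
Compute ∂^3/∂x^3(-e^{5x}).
- 125 e^{5 x}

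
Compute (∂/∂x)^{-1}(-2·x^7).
- \frac{x^{8}}{4}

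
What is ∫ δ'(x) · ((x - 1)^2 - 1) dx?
2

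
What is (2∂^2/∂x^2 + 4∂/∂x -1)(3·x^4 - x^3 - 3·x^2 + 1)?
- 3 x^{4} + 49 x^{3} + 63 x^{2} - 36 x - 13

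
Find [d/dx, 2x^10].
20 x^{9}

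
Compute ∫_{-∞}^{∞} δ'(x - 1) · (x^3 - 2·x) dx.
-1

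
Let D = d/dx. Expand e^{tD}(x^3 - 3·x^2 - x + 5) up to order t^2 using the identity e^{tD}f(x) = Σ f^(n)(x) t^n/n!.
3 t^{2} \left(x - 1\right) - t \left(- 3 x^{2} + 6 x + 1\right) + x^{3} - 3 x^{2} - x + 5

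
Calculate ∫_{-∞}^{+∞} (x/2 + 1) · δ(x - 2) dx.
2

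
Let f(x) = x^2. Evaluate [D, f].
2 x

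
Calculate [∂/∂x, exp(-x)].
- e^{- x}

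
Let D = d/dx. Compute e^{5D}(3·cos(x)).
3 \cos{\left(x + 5 \right)}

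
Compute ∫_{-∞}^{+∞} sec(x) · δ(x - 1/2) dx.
\sec{\left(\frac{1}{2} \right)}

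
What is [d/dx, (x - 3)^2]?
2 x - 6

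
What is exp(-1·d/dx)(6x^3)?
6 x^{3} - 18 x^{2} + 18 x - 6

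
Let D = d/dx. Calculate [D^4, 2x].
8D^{3}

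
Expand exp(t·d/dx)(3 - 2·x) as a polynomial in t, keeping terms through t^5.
- 2 t - 2 x + 3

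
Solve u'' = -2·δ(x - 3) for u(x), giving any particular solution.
-|x - 3|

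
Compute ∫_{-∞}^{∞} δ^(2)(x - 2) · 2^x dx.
4 \log{\left(2 \right)}^{2}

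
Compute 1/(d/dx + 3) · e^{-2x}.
e^{- 2 x}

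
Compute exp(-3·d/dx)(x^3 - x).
x^{3} - 9 x^{2} + 26 x - 24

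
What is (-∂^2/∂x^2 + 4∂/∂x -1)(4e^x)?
8 e^{x}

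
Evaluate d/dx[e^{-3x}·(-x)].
\left(3 x - 1\right) e^{- 3 x}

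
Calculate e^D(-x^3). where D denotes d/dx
- x^{3} - 3 x^{2} - 3 x - 1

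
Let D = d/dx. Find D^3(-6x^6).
- 720 x^{3}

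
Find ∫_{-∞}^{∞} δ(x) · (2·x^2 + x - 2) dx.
-2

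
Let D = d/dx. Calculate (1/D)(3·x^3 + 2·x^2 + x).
\frac{3 x^{4}}{4} + \frac{2 x^{3}}{3} + \frac{x^{2}}{2}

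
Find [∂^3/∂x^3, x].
3\frac{d^{2}}{dx^{2}}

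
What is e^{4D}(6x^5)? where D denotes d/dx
6 x^{5} + 120 x^{4} + 960 x^{3} + 3840 x^{2} + 7680 x + 6144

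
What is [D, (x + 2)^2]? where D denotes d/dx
2 x + 4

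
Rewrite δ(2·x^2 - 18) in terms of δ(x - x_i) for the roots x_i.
\frac{\delta(x - 3) + \delta(x + 3)}{12}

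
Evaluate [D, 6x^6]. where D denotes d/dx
36 x^{5}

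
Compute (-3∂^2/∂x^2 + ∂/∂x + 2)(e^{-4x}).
- 50 e^{- 4 x}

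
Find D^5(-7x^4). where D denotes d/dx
0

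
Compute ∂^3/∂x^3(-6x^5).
- 360 x^{2}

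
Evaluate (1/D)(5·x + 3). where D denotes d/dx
\frac{5 x^{2}}{2} + 3 x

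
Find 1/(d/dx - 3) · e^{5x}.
\frac{e^{5 x}}{2}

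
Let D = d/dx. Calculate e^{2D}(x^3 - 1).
x^{3} + 6 x^{2} + 12 x + 7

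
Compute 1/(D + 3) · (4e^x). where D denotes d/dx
e^{x}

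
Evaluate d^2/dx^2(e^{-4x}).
16 e^{- 4 x}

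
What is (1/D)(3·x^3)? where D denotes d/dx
\frac{3 x^{4}}{4}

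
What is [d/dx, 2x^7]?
14 x^{6}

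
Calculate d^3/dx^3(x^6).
120 x^{3}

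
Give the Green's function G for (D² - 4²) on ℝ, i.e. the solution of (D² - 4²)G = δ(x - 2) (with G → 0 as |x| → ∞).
-\frac{e^{-4|x - 2|}}{8}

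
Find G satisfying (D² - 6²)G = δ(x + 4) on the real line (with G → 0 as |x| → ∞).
-\frac{e^{-6|x + 4|}}{12}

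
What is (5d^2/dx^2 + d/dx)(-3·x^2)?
- 6 x - 30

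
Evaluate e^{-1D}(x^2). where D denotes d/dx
x^{2} - 2 x + 1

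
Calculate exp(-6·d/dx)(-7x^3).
- 7 x^{3} + 126 x^{2} - 756 x + 1512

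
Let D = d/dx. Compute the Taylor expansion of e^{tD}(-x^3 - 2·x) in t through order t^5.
- t^{3} - 3 t^{2} x - t \left(3 x^{2} + 2\right) - x^{3} - 2 x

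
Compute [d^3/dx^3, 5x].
15\frac{d^{2}}{dx^{2}}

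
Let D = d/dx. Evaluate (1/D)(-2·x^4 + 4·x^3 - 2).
- \frac{2 x^{5}}{5} + x^{4} - 2 x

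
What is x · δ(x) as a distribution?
0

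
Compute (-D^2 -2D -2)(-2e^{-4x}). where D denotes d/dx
20 e^{- 4 x}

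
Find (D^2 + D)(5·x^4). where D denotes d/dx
20 x^{2} \left(x + 3\right)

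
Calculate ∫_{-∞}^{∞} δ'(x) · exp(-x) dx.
1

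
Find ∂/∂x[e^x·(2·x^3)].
2 x^{2} \left(x + 3\right) e^{x}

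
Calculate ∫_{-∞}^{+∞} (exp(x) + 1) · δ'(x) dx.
-1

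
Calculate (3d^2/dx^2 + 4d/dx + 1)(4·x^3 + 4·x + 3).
4 x^{3} + 48 x^{2} + 76 x + 19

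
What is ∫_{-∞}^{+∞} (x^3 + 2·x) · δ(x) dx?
0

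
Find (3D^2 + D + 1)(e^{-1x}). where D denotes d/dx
3 e^{- x}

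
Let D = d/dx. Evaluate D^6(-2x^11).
- 665280 x^{5}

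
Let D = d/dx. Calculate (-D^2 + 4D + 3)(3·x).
9 x + 12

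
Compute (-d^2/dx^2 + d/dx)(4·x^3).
12 x \left(x - 2\right)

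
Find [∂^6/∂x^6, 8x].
48\frac{d^{5}}{dx^{5}}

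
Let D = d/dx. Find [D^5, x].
5D^{4}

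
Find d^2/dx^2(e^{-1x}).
e^{- x}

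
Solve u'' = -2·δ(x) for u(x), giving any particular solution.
-|x|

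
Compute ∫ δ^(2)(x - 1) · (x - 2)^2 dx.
2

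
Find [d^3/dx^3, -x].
-3\frac{d^{2}}{dx^{2}}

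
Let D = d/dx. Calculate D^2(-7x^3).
- 42 x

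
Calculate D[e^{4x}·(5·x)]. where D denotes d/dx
\left(20 x + 5\right) e^{4 x}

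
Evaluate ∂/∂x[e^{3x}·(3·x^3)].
9 x^{2} \left(x + 1\right) e^{3 x}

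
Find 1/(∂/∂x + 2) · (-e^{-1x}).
- e^{- x}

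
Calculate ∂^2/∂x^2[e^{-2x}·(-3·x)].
12 \left(1 - x\right) e^{- 2 x}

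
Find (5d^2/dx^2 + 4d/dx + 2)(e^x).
11 e^{x}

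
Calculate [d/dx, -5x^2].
- 10 x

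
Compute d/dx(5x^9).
45 x^{8}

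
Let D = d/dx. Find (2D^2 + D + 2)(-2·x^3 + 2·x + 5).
- 4 x^{3} - 6 x^{2} - 20 x + 12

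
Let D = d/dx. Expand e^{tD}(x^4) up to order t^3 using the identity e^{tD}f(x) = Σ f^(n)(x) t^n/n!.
x \left(4 t^{3} + 6 t^{2} x + 4 t x^{2} + x^{3}\right)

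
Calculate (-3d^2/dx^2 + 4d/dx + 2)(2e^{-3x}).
- 74 e^{- 3 x}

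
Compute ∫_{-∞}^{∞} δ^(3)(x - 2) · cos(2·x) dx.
- 8 \sin{\left(4 \right)}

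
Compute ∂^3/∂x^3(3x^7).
630 x^{4}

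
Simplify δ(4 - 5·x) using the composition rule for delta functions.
\frac{\delta(x - 4/5)}{5}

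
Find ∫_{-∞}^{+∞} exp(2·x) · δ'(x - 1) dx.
- 2 e^{2}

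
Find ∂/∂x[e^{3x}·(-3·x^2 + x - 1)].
\left(- 9 x^{2} - 3 x - 2\right) e^{3 x}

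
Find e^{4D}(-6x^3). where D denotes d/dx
- 6 x^{3} - 72 x^{2} - 288 x - 384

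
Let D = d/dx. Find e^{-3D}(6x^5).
6 x^{5} - 90 x^{4} + 540 x^{3} - 1620 x^{2} + 2430 x - 1458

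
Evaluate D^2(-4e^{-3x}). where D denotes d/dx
- 36 e^{- 3 x}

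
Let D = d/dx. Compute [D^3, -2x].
-6D^{2}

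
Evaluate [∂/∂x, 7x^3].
21 x^{2}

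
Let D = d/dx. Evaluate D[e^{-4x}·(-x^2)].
2 x \left(2 x - 1\right) e^{- 4 x}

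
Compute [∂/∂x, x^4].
4 x^{3}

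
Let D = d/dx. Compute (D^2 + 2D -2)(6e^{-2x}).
- 12 e^{- 2 x}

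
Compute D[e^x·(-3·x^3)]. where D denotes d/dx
3 x^{2} \left(- x - 3\right) e^{x}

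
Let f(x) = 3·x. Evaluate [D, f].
3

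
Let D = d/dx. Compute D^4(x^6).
360 x^{2}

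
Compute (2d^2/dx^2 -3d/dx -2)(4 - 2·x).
4 x - 2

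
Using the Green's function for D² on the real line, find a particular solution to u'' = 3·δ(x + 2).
\frac{3|x + 2|}{2}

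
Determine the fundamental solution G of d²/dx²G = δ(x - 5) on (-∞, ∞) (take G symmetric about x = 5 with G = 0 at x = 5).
\frac{|x - 5|}{2}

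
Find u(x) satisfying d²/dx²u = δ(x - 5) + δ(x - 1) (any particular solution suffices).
\frac{|x - 5|}{2} + \frac{|x - 1|}{2}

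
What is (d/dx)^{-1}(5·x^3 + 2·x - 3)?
\frac{5 x^{4}}{4} + x^{2} - 3 x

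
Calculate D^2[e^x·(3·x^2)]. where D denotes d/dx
3 \left(x^{2} + 4 x + 2\right) e^{x}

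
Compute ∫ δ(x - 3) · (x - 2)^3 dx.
1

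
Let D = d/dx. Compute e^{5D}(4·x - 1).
4 x + 19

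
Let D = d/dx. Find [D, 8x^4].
32 x^{3}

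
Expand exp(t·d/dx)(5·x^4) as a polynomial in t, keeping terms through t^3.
5 x \left(4 t^{3} + 6 t^{2} x + 4 t x^{2} + x^{3}\right)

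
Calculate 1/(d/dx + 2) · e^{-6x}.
- \frac{e^{- 6 x}}{4}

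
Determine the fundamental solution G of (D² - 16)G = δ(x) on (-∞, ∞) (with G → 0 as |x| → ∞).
-\frac{e^{-4|x|}}{8}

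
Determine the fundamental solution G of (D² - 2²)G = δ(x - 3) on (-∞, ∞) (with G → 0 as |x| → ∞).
-\frac{e^{-2|x - 3|}}{4}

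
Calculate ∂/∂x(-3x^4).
- 12 x^{3}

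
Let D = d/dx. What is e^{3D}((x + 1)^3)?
x^{3} + 12 x^{2} + 48 x + 64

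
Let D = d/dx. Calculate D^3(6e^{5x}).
750 e^{5 x}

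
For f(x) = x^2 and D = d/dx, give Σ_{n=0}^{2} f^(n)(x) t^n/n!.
t^{2} + 2 t x + x^{2}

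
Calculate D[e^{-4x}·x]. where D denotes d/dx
\left(1 - 4 x\right) e^{- 4 x}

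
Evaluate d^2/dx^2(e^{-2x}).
4 e^{- 2 x}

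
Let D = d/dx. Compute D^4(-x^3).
0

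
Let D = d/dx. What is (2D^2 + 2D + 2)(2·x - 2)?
4 x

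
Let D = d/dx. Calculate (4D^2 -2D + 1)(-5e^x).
- 15 e^{x}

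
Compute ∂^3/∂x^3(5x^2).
0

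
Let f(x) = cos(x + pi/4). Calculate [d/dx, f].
- \sin{\left(x + \frac{\pi}{4} \right)}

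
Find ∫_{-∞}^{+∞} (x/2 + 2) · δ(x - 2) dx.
3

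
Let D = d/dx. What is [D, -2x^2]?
- 4 x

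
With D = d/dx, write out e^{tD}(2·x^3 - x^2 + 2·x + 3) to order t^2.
t^{2} \left(6 x - 1\right) + 2 t \left(3 x^{2} - x + 1\right) + 2 x^{3} - x^{2} + 2 x + 3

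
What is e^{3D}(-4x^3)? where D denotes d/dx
- 4 x^{3} - 36 x^{2} - 108 x - 108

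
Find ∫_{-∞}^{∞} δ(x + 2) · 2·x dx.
-4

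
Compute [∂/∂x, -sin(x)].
- \cos{\left(x \right)}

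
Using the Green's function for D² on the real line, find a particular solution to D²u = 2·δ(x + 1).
|x + 1|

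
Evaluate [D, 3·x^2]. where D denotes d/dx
6 x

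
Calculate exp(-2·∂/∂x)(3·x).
3 x - 6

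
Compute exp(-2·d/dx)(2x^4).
2 x^{4} - 16 x^{3} + 48 x^{2} - 64 x + 32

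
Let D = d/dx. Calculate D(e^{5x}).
5 e^{5 x}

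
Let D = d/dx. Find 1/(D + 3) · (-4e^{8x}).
- \frac{4 e^{8 x}}{11}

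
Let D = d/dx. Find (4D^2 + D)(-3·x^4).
12 x^{2} \left(- x - 12\right)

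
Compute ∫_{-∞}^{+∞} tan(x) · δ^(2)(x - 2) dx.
\frac{2 \tan{\left(2 \right)}}{\cos^{2}{\left(2 \right)}}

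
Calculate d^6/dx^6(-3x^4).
0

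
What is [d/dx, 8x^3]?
24 x^{2}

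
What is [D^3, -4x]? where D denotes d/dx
-12D^{2}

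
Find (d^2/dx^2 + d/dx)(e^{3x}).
12 e^{3 x}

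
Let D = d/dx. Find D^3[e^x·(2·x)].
2 \left(x + 3\right) e^{x}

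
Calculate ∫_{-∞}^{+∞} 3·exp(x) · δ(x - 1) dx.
3 e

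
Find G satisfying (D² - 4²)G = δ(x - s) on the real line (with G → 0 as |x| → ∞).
-\frac{e^{-4|x-s|}}{8}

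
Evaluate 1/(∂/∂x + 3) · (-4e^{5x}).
- \frac{e^{5 x}}{2}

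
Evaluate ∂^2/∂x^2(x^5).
20 x^{3}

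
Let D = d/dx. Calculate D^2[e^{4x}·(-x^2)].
\left(- 16 x^{2} - 16 x - 2\right) e^{4 x}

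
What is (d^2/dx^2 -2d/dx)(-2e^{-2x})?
- 16 e^{- 2 x}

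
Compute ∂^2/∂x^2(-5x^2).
-10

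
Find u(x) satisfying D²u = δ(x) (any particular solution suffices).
\frac{|x|}{2}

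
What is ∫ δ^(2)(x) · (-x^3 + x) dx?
0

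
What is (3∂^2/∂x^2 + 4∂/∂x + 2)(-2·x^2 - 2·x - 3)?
- 4 x^{2} - 20 x - 26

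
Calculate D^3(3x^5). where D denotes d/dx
180 x^{2}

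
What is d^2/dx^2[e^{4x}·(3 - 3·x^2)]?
\left(- 48 x^{2} - 48 x + 42\right) e^{4 x}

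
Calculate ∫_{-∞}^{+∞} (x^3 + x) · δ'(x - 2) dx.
-13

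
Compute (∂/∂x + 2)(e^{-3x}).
- e^{- 3 x}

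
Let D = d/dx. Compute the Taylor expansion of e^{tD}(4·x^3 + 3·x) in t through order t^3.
4 t^{3} + 12 t^{2} x + 3 t \left(4 x^{2} + 1\right) + 4 x^{3} + 3 x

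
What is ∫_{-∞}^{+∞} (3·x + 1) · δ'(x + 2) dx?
-3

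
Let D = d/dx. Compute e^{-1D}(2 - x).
3 - x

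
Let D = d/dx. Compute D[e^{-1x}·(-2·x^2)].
2 x \left(x - 2\right) e^{- x}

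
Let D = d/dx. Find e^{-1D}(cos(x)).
\cos{\left(x - 1 \right)}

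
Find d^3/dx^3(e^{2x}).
8 e^{2 x}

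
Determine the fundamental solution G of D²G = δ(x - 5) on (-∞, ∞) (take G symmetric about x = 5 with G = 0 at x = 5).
\frac{|x - 5|}{2}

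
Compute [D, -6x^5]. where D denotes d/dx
- 30 x^{4}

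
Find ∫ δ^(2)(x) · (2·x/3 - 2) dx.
0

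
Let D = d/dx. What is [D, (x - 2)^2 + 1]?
2 x - 4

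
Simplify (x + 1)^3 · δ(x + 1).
0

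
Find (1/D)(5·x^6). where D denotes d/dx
\frac{5 x^{7}}{7}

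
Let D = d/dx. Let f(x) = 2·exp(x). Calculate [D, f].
2 e^{x}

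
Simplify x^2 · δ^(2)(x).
2\delta(x)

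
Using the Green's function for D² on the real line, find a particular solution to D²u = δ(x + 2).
\frac{|x + 2|}{2}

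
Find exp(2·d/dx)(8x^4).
8 x^{4} + 64 x^{3} + 192 x^{2} + 256 x + 128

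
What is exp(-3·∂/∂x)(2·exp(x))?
2 e^{x - 3}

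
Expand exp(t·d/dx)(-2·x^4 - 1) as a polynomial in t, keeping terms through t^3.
- 8 t^{3} x - 12 t^{2} x^{2} - 8 t x^{3} - 2 x^{4} - 1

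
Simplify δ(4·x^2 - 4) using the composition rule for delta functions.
\frac{\delta(x - 1) + \delta(x + 1)}{8}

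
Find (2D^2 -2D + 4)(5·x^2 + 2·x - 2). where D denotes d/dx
20 x^{2} - 12 x + 8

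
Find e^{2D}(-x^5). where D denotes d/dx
- x^{5} - 10 x^{4} - 40 x^{3} - 80 x^{2} - 80 x - 32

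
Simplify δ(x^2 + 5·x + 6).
\frac{\delta(x + 3) + \delta(x + 2)}{1}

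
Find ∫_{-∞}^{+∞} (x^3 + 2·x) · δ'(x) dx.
-2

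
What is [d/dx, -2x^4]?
- 8 x^{3}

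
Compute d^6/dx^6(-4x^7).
- 20160 x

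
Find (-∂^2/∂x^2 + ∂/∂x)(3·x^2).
6 x - 6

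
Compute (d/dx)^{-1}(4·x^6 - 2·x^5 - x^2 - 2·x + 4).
\frac{4 x^{7}}{7} - \frac{x^{6}}{3} - \frac{x^{3}}{3} - x^{2} + 4 x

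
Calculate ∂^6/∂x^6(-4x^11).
- 1330560 x^{5}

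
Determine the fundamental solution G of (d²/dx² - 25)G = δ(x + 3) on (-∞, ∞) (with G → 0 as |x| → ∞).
-\frac{e^{-5|x + 3|}}{10}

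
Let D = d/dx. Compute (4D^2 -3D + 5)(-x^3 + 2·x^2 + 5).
- 5 x^{3} + 19 x^{2} - 36 x + 41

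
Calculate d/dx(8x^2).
16 x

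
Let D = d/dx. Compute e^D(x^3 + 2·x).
x^{3} + 3 x^{2} + 5 x + 3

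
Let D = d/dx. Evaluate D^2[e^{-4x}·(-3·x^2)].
6 \left(- 8 x^{2} + 8 x - 1\right) e^{- 4 x}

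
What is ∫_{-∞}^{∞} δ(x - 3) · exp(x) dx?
e^{3}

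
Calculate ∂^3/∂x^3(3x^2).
0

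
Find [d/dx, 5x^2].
10 x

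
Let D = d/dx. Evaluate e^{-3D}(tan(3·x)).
\tan{\left(3 x - 9 \right)}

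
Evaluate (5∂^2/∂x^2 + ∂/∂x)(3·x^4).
12 x^{2} \left(x + 15\right)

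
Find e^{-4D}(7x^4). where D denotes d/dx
7 x^{4} - 112 x^{3} + 672 x^{2} - 1792 x + 1792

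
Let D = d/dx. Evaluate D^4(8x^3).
0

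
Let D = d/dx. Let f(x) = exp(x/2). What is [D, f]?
\frac{e^{\frac{x}{2}}}{2}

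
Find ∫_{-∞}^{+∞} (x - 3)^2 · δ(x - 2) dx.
1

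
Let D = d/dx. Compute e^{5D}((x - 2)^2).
x^{2} + 6 x + 9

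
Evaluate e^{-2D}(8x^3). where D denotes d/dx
8 x^{3} - 48 x^{2} + 96 x - 64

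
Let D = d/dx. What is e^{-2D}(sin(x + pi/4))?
\sin{\left(x - 2 + \frac{\pi}{4} \right)}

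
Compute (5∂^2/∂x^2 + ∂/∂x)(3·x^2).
6 x + 30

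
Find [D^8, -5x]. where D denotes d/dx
-40D^{7}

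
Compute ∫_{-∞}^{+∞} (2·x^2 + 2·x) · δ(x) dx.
0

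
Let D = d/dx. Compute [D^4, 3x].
12D^{3}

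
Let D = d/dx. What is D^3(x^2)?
0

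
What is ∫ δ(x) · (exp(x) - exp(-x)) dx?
0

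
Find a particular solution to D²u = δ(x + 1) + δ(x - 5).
\frac{|x + 1|}{2} + \frac{|x - 5|}{2}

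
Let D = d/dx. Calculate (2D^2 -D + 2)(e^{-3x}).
23 e^{- 3 x}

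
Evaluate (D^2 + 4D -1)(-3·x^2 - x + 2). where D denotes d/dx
3 x^{2} - 23 x - 12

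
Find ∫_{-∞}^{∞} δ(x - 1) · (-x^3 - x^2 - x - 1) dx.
-4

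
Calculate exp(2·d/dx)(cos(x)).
\cos{\left(x + 2 \right)}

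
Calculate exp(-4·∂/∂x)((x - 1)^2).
x^{2} - 10 x + 25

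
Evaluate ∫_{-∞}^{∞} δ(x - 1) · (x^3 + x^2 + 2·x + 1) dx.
5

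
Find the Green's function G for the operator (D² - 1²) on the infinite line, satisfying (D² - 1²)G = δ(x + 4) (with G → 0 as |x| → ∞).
-\frac{e^{-|x + 4|}}{2}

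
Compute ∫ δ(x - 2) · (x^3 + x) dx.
10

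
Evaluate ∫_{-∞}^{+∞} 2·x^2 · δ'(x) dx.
0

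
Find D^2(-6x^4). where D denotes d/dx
- 72 x^{2}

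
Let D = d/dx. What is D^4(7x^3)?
0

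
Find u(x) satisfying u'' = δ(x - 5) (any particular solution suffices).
\frac{|x - 5|}{2}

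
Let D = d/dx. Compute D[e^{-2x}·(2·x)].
2 \left(1 - 2 x\right) e^{- 2 x}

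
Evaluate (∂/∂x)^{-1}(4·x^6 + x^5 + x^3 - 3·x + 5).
\frac{4 x^{7}}{7} + \frac{x^{6}}{6} + \frac{x^{4}}{4} - \frac{3 x^{2}}{2} + 5 x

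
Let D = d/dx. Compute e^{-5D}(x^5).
x^{5} - 25 x^{4} + 250 x^{3} - 1250 x^{2} + 3125 x - 3125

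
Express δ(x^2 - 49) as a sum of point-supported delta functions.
\frac{\delta(x - 7) + \delta(x + 7)}{14}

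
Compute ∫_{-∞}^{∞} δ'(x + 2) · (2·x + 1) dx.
-2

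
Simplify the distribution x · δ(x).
0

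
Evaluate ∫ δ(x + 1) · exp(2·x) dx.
e^{-2}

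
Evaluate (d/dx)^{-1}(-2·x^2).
- \frac{2 x^{3}}{3}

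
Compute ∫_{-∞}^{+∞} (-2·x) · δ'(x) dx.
2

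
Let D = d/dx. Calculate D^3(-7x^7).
- 1470 x^{4}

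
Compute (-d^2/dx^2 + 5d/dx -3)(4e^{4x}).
4 e^{4 x}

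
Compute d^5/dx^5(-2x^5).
-240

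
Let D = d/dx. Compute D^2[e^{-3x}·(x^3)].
3 x \left(3 x^{2} - 6 x + 2\right) e^{- 3 x}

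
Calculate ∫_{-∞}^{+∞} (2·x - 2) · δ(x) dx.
-2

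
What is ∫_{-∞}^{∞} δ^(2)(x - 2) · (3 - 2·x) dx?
0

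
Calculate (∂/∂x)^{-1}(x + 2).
\frac{x^{2}}{2} + 2 x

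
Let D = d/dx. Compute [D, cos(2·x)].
- 2 \sin{\left(2 x \right)}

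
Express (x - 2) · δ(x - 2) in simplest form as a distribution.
0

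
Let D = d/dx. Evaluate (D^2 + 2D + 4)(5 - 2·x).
16 - 8 x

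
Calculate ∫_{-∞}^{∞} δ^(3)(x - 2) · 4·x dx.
0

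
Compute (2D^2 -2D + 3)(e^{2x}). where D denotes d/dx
7 e^{2 x}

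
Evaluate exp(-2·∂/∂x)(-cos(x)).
- \cos{\left(x - 2 \right)}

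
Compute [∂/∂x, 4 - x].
-1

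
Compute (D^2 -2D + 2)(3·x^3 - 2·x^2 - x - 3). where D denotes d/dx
6 x^{3} - 22 x^{2} + 24 x - 8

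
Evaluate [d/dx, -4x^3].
- 12 x^{2}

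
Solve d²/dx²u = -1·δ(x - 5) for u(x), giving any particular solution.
-\frac{|x - 5|}{2}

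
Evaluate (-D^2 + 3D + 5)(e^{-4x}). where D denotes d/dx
- 23 e^{- 4 x}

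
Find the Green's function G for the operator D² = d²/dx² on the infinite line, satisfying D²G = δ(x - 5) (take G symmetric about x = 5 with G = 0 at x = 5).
\frac{|x - 5|}{2}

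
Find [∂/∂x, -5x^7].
- 35 x^{6}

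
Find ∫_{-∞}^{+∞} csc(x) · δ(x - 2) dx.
\csc{\left(2 \right)}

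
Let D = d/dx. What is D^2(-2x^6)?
- 60 x^{4}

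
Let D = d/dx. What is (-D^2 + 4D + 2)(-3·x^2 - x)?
- 6 x^{2} - 26 x + 2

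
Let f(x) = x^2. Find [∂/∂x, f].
2 x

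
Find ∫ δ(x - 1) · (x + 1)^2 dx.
4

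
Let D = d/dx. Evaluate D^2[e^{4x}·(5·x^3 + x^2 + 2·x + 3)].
\left(80 x^{3} + 136 x^{2} + 78 x + 66\right) e^{4 x}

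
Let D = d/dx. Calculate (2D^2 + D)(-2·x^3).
6 x \left(- x - 4\right)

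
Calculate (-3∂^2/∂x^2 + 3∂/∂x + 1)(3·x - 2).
3 x + 7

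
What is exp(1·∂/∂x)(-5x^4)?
- 5 x^{4} - 20 x^{3} - 30 x^{2} - 20 x - 5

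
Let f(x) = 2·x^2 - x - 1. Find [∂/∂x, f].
4 x - 1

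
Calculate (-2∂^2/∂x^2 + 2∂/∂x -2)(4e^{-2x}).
- 56 e^{- 2 x}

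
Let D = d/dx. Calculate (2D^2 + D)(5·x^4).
20 x^{2} \left(x + 6\right)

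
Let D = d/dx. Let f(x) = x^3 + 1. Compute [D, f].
3 x^{2}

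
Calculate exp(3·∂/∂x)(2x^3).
2 x^{3} + 18 x^{2} + 54 x + 54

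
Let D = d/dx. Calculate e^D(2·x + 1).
2 x + 3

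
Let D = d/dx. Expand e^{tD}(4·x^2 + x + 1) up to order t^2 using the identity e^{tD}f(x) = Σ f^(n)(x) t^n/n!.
4 t^{2} + t \left(8 x + 1\right) + 4 x^{2} + x + 1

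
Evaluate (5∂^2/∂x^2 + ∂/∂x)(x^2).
2 x + 10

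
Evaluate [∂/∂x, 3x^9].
27 x^{8}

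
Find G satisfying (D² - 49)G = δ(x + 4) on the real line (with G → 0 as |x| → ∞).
-\frac{e^{-7|x + 4|}}{14}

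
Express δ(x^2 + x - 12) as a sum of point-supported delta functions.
\frac{\delta(x + 4) + \delta(x - 3)}{7}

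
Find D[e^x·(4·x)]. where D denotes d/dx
4 \left(x + 1\right) e^{x}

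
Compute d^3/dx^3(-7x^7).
- 1470 x^{4}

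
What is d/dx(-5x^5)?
- 25 x^{4}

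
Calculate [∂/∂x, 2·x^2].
4 x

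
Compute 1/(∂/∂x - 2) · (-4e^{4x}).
- 2 e^{4 x}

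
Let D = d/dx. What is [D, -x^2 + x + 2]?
1 - 2 x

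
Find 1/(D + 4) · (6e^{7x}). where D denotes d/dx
\frac{6 e^{7 x}}{11}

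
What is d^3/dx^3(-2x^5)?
- 120 x^{2}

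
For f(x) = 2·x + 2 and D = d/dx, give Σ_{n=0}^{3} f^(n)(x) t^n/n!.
2 t + 2 x + 2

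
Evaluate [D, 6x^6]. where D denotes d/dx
36 x^{5}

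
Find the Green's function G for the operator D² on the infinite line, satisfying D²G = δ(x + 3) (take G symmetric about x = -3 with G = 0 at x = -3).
\frac{|x + 3|}{2}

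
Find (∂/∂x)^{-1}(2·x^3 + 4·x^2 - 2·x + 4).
\frac{x^{4}}{2} + \frac{4 x^{3}}{3} - x^{2} + 4 x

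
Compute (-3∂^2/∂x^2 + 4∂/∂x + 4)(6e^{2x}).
0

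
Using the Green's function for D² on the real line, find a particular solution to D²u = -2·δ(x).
-|x|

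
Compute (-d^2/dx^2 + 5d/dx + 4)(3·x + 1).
12 x + 19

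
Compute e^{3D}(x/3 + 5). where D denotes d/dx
\frac{x}{3} + 6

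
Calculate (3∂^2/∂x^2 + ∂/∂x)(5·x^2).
10 x + 30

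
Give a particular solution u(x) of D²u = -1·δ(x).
-\frac{|x|}{2}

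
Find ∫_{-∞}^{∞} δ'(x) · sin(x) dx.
-1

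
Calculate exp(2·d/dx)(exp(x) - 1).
e^{x + 2} - 1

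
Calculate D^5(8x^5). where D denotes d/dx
960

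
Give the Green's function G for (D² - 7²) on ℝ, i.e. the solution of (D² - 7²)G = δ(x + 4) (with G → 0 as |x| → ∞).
-\frac{e^{-7|x + 4|}}{14}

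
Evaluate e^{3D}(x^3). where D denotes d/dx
x^{3} + 9 x^{2} + 27 x + 27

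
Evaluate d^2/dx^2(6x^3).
36 x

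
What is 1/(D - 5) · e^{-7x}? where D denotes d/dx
- \frac{e^{- 7 x}}{12}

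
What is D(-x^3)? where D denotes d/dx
- 3 x^{2}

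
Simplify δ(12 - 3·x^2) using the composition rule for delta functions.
\frac{\delta(x - 2) + \delta(x + 2)}{12}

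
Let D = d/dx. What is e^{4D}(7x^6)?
7 x^{6} + 168 x^{5} + 1680 x^{4} + 8960 x^{3} + 26880 x^{2} + 43008 x + 28672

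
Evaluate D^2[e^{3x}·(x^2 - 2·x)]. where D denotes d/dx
\left(9 x^{2} - 6 x - 10\right) e^{3 x}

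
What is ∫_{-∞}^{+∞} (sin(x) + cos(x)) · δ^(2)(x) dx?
-1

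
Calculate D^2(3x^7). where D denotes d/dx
126 x^{5}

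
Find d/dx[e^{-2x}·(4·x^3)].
x^{2} \left(12 - 8 x\right) e^{- 2 x}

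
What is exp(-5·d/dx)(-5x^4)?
- 5 x^{4} + 100 x^{3} - 750 x^{2} + 2500 x - 3125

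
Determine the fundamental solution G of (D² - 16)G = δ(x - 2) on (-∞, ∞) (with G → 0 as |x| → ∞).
-\frac{e^{-4|x - 2|}}{8}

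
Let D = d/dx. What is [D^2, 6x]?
12D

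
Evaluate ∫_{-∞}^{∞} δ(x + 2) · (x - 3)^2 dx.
25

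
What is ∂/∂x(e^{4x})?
4 e^{4 x}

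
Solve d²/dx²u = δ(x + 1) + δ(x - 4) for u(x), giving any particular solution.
\frac{|x + 1|}{2} + \frac{|x - 4|}{2}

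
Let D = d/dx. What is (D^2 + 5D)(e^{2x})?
14 e^{2 x}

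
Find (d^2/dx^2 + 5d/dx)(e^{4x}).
36 e^{4 x}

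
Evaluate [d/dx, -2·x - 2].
-2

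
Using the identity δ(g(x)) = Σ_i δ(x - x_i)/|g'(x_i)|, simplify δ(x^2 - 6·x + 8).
\frac{\delta(x - 2) + \delta(x - 4)}{2}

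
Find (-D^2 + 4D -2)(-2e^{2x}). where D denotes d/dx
- 4 e^{2 x}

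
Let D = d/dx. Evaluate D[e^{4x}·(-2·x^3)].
x^{2} \left(- 8 x - 6\right) e^{4 x}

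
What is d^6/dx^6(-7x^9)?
- 423360 x^{3}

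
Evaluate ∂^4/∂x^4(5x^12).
59400 x^{8}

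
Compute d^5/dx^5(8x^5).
960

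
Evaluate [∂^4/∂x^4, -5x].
-20\frac{d^{3}}{dx^{3}}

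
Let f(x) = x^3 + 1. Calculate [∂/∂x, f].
3 x^{2}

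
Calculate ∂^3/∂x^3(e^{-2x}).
- 8 e^{- 2 x}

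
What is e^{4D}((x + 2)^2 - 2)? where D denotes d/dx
x^{2} + 12 x + 34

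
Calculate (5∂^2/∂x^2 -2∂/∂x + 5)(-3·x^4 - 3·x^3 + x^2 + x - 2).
- 15 x^{4} + 9 x^{3} - 157 x^{2} - 89 x - 2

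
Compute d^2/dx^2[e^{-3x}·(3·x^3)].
9 x \left(3 x^{2} - 6 x + 2\right) e^{- 3 x}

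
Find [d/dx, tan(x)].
\frac{1}{\cos^{2}{\left(x \right)}}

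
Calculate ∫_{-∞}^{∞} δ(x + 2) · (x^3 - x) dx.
-6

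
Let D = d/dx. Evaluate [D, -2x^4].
- 8 x^{3}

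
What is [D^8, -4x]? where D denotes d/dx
-32D^{7}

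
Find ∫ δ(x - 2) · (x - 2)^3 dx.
0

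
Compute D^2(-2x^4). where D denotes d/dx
- 24 x^{2}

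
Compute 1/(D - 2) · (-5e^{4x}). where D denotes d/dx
- \frac{5 e^{4 x}}{2}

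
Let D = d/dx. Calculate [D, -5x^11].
- 55 x^{10}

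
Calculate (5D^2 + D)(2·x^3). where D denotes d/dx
6 x \left(x + 10\right)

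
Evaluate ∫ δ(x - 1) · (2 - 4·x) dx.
-2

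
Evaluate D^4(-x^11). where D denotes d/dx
- 7920 x^{7}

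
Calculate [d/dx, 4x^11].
44 x^{10}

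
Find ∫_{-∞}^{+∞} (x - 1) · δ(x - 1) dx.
0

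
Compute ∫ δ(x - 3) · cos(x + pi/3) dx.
\cos{\left(\frac{\pi}{3} + 3 \right)}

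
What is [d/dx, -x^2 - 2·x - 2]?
- 2 x - 2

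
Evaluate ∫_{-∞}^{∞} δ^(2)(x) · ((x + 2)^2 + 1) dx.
2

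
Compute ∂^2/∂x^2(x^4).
12 x^{2}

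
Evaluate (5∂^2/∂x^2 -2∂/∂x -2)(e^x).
e^{x}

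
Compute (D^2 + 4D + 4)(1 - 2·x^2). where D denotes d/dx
8 x \left(- x - 2\right)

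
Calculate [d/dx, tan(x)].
\frac{1}{\cos^{2}{\left(x \right)}}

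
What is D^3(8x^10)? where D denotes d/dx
5760 x^{7}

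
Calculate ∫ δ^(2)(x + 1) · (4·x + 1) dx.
0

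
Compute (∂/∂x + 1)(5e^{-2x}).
- 5 e^{- 2 x}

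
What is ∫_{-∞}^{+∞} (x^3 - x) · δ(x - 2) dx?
6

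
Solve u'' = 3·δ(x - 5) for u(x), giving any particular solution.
\frac{3|x - 5|}{2}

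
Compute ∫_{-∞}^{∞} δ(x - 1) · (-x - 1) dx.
-2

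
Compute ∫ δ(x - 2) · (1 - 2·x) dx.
-3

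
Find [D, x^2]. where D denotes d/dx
2 x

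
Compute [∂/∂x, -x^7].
- 7 x^{6}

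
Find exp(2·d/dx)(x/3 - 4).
\frac{x}{3} - \frac{10}{3}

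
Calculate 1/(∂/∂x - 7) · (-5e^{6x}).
5 e^{6 x}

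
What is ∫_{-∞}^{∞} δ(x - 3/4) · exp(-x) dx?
e^{- \frac{3}{4}}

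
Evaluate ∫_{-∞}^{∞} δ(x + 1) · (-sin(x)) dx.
\sin{\left(1 \right)}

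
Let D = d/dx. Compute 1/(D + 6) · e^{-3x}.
\frac{e^{- 3 x}}{3}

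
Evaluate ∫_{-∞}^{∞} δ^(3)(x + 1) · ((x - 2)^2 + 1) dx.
0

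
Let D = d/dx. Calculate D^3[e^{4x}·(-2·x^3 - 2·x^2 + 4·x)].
\left(- 128 x^{3} - 416 x^{2} - 80 x + 132\right) e^{4 x}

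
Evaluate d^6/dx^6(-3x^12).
- 1995840 x^{6}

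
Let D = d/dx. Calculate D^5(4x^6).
2880 x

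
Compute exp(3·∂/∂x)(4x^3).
4 x^{3} + 36 x^{2} + 108 x + 108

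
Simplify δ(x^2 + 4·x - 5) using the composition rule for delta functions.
\frac{\delta(x + 5) + \delta(x - 1)}{6}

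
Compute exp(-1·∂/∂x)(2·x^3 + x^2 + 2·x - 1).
2 x^{3} - 5 x^{2} + 6 x - 4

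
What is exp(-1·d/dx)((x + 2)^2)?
x^{2} + 2 x + 1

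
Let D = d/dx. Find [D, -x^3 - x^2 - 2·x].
- 3 x^{2} - 2 x - 2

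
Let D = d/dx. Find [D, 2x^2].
4 x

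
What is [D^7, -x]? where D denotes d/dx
-7D^{6}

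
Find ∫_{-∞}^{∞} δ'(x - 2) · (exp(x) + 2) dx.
- e^{2}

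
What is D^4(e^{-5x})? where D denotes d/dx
625 e^{- 5 x}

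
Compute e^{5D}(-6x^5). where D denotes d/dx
- 6 x^{5} - 150 x^{4} - 1500 x^{3} - 7500 x^{2} - 18750 x - 18750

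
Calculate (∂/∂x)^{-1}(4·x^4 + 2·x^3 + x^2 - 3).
\frac{4 x^{5}}{5} + \frac{x^{4}}{2} + \frac{x^{3}}{3} - 3 x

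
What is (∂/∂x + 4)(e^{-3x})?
e^{- 3 x}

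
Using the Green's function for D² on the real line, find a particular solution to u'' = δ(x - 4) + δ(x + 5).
\frac{|x - 4|}{2} + \frac{|x + 5|}{2}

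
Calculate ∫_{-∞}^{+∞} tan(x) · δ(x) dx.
0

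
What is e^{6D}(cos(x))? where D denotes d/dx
\cos{\left(x + 6 \right)}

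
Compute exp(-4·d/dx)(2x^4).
2 x^{4} - 32 x^{3} + 192 x^{2} - 512 x + 512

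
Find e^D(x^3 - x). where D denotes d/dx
x \left(x^{2} + 3 x + 2\right)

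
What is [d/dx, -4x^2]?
- 8 x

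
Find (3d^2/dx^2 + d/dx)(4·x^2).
8 x + 24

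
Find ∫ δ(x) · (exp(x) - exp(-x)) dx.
0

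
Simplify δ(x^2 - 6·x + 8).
\frac{\delta(x - 2) + \delta(x - 4)}{2}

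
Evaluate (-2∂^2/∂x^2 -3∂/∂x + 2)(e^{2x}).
- 12 e^{2 x}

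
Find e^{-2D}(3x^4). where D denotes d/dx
3 x^{4} - 24 x^{3} + 72 x^{2} - 96 x + 48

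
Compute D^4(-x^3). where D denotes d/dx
0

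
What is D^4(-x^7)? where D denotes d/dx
- 840 x^{3}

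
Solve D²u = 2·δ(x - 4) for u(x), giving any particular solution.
|x - 4|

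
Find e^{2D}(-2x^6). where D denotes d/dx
- 2 x^{6} - 24 x^{5} - 120 x^{4} - 320 x^{3} - 480 x^{2} - 384 x - 128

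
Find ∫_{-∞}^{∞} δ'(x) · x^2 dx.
0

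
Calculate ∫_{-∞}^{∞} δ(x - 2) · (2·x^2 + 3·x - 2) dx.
12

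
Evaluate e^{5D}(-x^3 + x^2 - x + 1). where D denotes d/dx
- x^{3} - 14 x^{2} - 66 x - 104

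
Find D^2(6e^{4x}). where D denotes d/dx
96 e^{4 x}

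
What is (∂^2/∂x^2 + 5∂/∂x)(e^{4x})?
36 e^{4 x}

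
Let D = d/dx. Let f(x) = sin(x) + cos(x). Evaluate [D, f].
- \sin{\left(x \right)} + \cos{\left(x \right)}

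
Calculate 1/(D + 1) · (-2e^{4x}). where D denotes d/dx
- \frac{2 e^{4 x}}{5}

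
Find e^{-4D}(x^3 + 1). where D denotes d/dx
x^{3} - 12 x^{2} + 48 x - 63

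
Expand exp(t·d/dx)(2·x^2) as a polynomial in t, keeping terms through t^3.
2 t^{2} + 4 t x + 2 x^{2}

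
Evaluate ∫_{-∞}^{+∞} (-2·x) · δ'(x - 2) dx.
2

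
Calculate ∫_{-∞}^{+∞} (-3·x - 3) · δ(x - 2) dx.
-9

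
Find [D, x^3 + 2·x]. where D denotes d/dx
3 x^{2} + 2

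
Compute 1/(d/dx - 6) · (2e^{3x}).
- \frac{2 e^{3 x}}{3}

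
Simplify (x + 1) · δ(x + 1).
0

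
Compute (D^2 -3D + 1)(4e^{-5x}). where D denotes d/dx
164 e^{- 5 x}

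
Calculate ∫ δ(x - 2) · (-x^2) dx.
-4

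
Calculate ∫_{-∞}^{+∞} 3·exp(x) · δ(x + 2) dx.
\frac{3}{e^{2}}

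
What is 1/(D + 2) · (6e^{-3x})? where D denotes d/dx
- 6 e^{- 3 x}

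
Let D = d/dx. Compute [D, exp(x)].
e^{x}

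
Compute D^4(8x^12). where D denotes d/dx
95040 x^{8}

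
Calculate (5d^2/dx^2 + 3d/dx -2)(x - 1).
5 - 2 x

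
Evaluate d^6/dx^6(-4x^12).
- 2661120 x^{6}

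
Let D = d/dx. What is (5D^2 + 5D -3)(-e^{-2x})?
- 7 e^{- 2 x}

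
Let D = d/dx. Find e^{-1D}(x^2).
x^{2} - 2 x + 1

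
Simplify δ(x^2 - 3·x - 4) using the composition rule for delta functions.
\frac{\delta(x - 4) + \delta(x + 1)}{5}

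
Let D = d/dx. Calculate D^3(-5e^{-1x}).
5 e^{- x}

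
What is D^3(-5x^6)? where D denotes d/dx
- 600 x^{3}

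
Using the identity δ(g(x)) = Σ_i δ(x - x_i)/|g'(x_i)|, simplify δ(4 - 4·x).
\frac{\delta(x - 1)}{4}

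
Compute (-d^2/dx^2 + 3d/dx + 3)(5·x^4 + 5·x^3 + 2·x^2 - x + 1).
15 x^{4} + 75 x^{3} - 9 x^{2} - 21 x - 4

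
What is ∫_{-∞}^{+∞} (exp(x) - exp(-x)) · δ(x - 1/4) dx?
2 \sinh{\left(\frac{1}{4} \right)}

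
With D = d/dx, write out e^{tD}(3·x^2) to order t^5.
3 t^{2} + 6 t x + 3 x^{2}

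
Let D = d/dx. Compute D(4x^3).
12 x^{2}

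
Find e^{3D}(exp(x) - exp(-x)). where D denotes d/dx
2 \sinh{\left(x + 3 \right)}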